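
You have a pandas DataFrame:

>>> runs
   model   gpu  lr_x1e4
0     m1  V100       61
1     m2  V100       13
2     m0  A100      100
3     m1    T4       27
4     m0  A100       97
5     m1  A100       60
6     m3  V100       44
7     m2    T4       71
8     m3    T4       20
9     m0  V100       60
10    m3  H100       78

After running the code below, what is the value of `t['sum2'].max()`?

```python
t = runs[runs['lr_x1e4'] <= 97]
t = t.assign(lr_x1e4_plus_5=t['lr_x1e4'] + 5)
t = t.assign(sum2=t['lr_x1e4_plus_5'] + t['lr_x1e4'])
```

199

filter rows where lr_x1e4 <= 97:
   model   gpu  lr_x1e4
0     m1  V100       61
1     m2  V100       13
3     m1    T4       27
4     m0  A100       97
5     m1  A100       60
6     m3  V100       44
7     m2    T4       71
8     m3    T4       20
9     m0  V100       60
10    m3  H100       78
add column lr_x1e4_plus_5 = t['lr_x1e4'] + 5:
   model   gpu  lr_x1e4  lr_x1e4_plus_5
0     m1  V100       61              66
1     m2  V100       13              18
3     m1    T4       27              32
4     m0  A100       97             102
5     m1  A100       60              65
6     m3  V100       44              49
7     m2    T4       71              76
8     m3    T4       20              25
9     m0  V100       60              65
10    m3  H100       78              83
add column sum2 = t['lr_x1e4_plus_5'] + t['lr_x1e4']:
   model   gpu  lr_x1e4  lr_x1e4_plus_5  sum2
0     m1  V100       61              66   127
1     m2  V100       13              18    31
3     m1    T4       27              32    59
4     m0  A100       97             102   199
5     m1  A100       60              65   125
6     m3  V100       44              49    93
7     m2    T4       71              76   147
8     m3    T4       20              25    45
9     m0  V100       60              65   125
10    m3  H100       78              83   161
Then the max of column 'sum2': 199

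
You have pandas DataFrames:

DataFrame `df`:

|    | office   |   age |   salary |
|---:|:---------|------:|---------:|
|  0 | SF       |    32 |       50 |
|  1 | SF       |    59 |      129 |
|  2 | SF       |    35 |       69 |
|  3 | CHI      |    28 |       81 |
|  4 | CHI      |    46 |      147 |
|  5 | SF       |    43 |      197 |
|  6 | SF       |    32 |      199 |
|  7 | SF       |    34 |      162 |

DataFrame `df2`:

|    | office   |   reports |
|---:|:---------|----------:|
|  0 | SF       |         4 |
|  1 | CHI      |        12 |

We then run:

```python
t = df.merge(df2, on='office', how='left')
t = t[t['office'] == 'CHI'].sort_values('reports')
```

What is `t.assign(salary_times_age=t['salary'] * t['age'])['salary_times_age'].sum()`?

9030

merge on 'office' (how='left') → 8 rows:
  office  age  salary  reports
0     SF   32      50        4
1     SF   59     129        4
2     SF   35      69        4
3    CHI   28      81       12
4    CHI   46     147       12
5     SF   43     197        4
6     SF   32     199        4
7     SF   34     162        4
filter rows where office == 'CHI':
  office  age  salary  reports
3    CHI   28      81       12
4    CHI   46     147       12
sort by reports:
  office  age  salary  reports
3    CHI   28      81       12
4    CHI   46     147       12
add column salary_times_age = t['salary'] * t['age']:
  office  age  salary  reports  salary_times_age
3    CHI   28      81       12              2268
4    CHI   46     147       12              6762
Then the sum of column 'salary_times_age': 9030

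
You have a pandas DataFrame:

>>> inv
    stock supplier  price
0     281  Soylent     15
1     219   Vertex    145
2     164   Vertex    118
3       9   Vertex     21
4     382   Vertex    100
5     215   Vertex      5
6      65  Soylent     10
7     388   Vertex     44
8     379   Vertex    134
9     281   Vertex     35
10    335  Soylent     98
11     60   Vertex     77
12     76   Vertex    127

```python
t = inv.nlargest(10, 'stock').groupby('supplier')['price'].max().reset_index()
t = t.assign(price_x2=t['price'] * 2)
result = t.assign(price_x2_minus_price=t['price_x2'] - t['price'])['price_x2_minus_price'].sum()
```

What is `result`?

take 10 rows with largest stock:
    stock supplier  price
7     388   Vertex     44
4     382   Vertex    100
8     379   Vertex    134
10    335  Soylent     98
0     281  Soylent     15
9     281   Vertex     35
1     219   Vertex    145
5     215   Vertex      5
2     164   Vertex    118
12     76   Vertex    127
group by supplier, max of price:
supplier
Soylent     98
Vertex     145
Name: price, dtype: int64
reset_index():
  supplier  price
0  Soylent     98
1   Vertex    145
add column price_x2 = t['price'] * 2:
  supplier  price  price_x2
0  Soylent     98       196
1   Vertex    145       290
add column price_x2_minus_price = t['price_x2'] - t['price']:
  supplier  price  price_x2  price_x2_minus_price
0  Soylent     98       196                    98
1   Vertex    145       290                   145

243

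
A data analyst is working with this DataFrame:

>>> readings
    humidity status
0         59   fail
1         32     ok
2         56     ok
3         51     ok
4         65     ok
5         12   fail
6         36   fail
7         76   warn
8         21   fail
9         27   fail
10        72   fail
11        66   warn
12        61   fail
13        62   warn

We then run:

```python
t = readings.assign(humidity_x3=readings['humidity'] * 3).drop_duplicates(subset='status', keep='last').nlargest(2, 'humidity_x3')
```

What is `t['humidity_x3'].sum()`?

381

add column humidity_x3 = readings['humidity'] * 3:
    humidity status  humidity_x3
0         59   fail          177
1         32     ok           96
2         56     ok          168
3         51     ok          153
4         65     ok          195
5         12   fail           36
6         36   fail          108
7         76   warn          228
8         21   fail           63
9         27   fail           81
10        72   fail          216
11        66   warn          198
12        61   fail          183
13        62   warn          186
drop duplicate status (keep=last):
    humidity status  humidity_x3
4         65     ok          195
12        61   fail          183
13        62   warn          186
take 2 rows with largest humidity_x3:
    humidity status  humidity_x3
4         65     ok          195
13        62   warn          186
The sum of column 'humidity_x3' is 381.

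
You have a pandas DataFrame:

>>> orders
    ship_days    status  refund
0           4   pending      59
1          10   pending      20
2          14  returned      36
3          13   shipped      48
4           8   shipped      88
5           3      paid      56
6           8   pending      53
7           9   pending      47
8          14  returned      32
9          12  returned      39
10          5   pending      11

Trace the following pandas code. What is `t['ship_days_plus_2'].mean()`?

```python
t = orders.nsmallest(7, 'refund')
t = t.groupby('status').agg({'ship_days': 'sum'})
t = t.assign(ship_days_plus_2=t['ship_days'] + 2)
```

27.6666666667

take 7 rows with smallest refund:
    ship_days    status  refund
10          5   pending      11
1          10   pending      20
8          14  returned      32
2          14  returned      36
9          12  returned      39
7           9   pending      47
3          13   shipped      48
group by status, sum of ship_days:
          ship_days
status             
pending          24
returned         40
shipped          13
add column ship_days_plus_2 = t['ship_days'] + 2:
          ship_days  ship_days_plus_2
status                               
pending          24                26
returned         40                42
shipped          13                15
So mean() = 27.6666666667.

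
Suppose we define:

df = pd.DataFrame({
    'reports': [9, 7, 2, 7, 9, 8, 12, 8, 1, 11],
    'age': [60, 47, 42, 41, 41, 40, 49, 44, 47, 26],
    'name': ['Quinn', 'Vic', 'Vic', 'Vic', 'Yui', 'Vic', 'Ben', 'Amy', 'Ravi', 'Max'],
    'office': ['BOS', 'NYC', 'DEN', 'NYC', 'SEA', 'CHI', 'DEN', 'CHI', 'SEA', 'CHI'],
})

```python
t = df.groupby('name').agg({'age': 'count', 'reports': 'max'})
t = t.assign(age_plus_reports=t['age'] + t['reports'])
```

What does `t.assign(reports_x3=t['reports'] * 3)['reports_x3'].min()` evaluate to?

3

group by name: count(age), max(reports):
       age  reports
name               
Amy      1        8
Ben      1       12
Max      1       11
Quinn    1        9
Ravi     1        1
Vic      4        8
Yui      1        9
add column age_plus_reports = t['age'] + t['reports']:
       age  reports  age_plus_reports
name                                 
Amy      1        8                 9
Ben      1       12                13
Max      1       11                12
Quinn    1        9                10
Ravi     1        1                 2
Vic      4        8                12
Yui      1        9                10
add column reports_x3 = t['reports'] * 3:
       age  reports  age_plus_reports  reports_x3
name                                             
Amy      1        8                 9          24
Ben      1       12                13          36
Max      1       11                12          33
Quinn    1        9                10          27
Ravi     1        1                 2           3
Vic      4        8                12          24
Yui      1        9                10          27
So min() = 3.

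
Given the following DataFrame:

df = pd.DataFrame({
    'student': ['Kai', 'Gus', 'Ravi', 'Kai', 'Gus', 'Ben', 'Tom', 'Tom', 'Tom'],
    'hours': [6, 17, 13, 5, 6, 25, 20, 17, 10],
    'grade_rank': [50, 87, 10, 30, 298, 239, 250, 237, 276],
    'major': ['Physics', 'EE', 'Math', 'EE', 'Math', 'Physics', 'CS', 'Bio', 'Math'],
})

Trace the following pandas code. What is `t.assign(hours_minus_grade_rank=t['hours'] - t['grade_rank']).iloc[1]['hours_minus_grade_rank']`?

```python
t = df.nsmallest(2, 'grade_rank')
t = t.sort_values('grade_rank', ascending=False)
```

take 2 rows with smallest grade_rank:
  student  hours  grade_rank major
2    Ravi     13          10  Math
3     Kai      5          30    EE
sort by grade_rank descending:
  student  hours  grade_rank major
3     Kai      5          30    EE
2    Ravi     13          10  Math
add column hours_minus_grade_rank = t['hours'] - t['grade_rank']:
  student  hours  grade_rank major  hours_minus_grade_rank
3     Kai      5          30    EE                     -25
2    Ravi     13          10  Math                       3
Then the value at position 1, column 'hours_minus_grade_rank': 3

3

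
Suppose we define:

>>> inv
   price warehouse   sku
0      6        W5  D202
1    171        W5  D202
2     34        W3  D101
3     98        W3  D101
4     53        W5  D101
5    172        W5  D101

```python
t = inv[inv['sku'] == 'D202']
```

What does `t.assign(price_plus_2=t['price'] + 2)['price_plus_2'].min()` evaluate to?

filter rows where sku == 'D202':
   price warehouse   sku
0      6        W5  D202
1    171        W5  D202
add column price_plus_2 = t['price'] + 2:
   price warehouse   sku  price_plus_2
0      6        W5  D202             8
1    171        W5  D202           173

8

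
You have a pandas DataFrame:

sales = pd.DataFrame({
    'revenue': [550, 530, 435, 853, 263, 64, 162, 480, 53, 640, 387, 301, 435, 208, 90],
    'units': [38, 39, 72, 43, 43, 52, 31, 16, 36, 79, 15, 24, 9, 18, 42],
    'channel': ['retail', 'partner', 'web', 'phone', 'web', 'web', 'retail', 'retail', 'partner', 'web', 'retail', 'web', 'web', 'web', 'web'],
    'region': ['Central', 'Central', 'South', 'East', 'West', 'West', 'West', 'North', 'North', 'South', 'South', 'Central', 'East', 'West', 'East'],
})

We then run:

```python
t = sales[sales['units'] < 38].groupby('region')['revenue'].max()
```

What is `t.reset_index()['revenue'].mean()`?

362.2

filter rows where units < 38:
    revenue  units  channel   region
6       162     31   retail     West
7       480     16   retail    North
8        53     36  partner    North
10      387     15   retail    South
11      301     24      web  Central
12      435      9      web     East
13      208     18      web     West
group by region, max of revenue:
region
Central    301
East       435
North      480
South      387
West       208
Name: revenue, dtype: int64
reset_index():
    region  revenue
0  Central      301
1     East      435
2    North      480
3    South      387
4     West      208
Then the mean of column 'revenue': 362.2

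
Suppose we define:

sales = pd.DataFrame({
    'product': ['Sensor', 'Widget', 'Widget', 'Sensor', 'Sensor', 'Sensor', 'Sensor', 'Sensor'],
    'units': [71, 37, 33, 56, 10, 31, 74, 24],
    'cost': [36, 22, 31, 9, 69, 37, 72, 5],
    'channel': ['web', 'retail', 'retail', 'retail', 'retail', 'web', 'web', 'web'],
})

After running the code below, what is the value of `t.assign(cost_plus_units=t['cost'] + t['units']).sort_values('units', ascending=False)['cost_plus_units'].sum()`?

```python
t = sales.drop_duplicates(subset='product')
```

166

drop duplicate product (keep=first):
  product  units  cost channel
0  Sensor     71    36     web
1  Widget     37    22  retail
add column cost_plus_units = t['cost'] + t['units']:
  product  units  cost channel  cost_plus_units
0  Sensor     71    36     web              107
1  Widget     37    22  retail               59
sort by units descending:
  product  units  cost channel  cost_plus_units
0  Sensor     71    36     web              107
1  Widget     37    22  retail               59
The sum of column 'cost_plus_units' is 166.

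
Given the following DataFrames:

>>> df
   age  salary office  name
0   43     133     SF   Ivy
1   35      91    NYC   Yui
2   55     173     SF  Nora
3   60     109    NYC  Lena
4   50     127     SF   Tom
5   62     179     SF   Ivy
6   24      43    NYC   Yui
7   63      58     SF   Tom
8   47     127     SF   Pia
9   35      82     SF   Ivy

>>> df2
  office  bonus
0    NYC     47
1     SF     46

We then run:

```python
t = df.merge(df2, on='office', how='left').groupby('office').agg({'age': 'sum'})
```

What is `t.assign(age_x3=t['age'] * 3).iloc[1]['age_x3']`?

merge on 'office' (how='left') → 10 rows:
   age  salary office  name  bonus
0   43     133     SF   Ivy     46
1   35      91    NYC   Yui     47
2   55     173     SF  Nora     46
3   60     109    NYC  Lena     47
4   50     127     SF   Tom     46
5   62     179     SF   Ivy     46
6   24      43    NYC   Yui     47
7   63      58     SF   Tom     46
8   47     127     SF   Pia     46
9   35      82     SF   Ivy     46
group by office, sum of age:
        age
office     
NYC     119
SF      355
add column age_x3 = t['age'] * 3:
        age  age_x3
office             
NYC     119     357
SF      355    1065
Finally, value at position 1, column 'age_x3' = 1065.

1065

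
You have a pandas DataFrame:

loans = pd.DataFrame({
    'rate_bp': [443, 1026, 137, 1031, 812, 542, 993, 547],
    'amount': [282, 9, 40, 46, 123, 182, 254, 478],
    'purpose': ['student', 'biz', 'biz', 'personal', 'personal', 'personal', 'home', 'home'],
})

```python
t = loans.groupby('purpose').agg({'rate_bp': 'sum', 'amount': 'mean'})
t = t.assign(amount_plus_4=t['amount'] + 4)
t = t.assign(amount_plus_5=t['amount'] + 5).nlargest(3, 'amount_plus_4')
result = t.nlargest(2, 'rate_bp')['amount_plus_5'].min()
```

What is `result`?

122.0

group by purpose: sum(rate_bp), mean(amount):
          rate_bp  amount
purpose                  
biz          1163    24.5
home         1540   366.0
personal     2385   117.0
student       443   282.0
add column amount_plus_4 = t['amount'] + 4:
          rate_bp  amount  amount_plus_4
purpose                                 
biz          1163    24.5           28.5
home         1540   366.0          370.0
personal     2385   117.0          121.0
student       443   282.0          286.0
add column amount_plus_5 = t['amount'] + 5:
          rate_bp  amount  amount_plus_4  amount_plus_5
purpose                                                
biz          1163    24.5           28.5           29.5
home         1540   366.0          370.0          371.0
personal     2385   117.0          121.0          122.0
student       443   282.0          286.0          287.0
take 3 rows with largest amount_plus_4:
          rate_bp  amount  amount_plus_4  amount_plus_5
purpose                                                
home         1540   366.0          370.0          371.0
student       443   282.0          286.0          287.0
personal     2385   117.0          121.0          122.0
take 2 rows with largest rate_bp:
          rate_bp  amount  amount_plus_4  amount_plus_5
purpose                                                
personal     2385   117.0          121.0          122.0
home         1540   366.0          370.0          371.0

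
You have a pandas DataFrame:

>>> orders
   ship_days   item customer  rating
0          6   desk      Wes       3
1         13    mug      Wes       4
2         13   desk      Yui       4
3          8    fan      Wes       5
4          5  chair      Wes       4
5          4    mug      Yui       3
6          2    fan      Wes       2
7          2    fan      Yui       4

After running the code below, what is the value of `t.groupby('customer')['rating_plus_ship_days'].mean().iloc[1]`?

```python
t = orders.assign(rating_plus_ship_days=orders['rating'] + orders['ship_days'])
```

10.0

add column rating_plus_ship_days = orders['rating'] + orders['ship_days']:
   ship_days   item customer  rating  rating_plus_ship_days
0          6   desk      Wes       3                      9
1         13    mug      Wes       4                     17
2         13   desk      Yui       4                     17
3          8    fan      Wes       5                     13
4          5  chair      Wes       4                      9
5          4    mug      Yui       3                      7
6          2    fan      Wes       2                      4
7          2    fan      Yui       4                      6
group by customer, mean of rating_plus_ship_days:
customer
Wes    10.4
Yui    10.0
Name: rating_plus_ship_days, dtype: float64
Hence 10.0.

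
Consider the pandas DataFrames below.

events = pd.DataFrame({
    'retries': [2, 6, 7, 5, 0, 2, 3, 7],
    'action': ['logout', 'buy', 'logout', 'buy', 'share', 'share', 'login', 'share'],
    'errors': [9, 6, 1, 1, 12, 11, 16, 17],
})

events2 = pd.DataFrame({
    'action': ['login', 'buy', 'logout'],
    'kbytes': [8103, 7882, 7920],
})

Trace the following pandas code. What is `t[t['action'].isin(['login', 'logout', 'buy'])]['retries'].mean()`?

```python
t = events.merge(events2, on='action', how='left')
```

4.6

merge on 'action' (how='left') → 8 rows:
   retries  action  errors  kbytes
0        2  logout       9  7920.0
1        6     buy       6  7882.0
2        7  logout       1  7920.0
3        5     buy       1  7882.0
4        0   share      12     NaN
5        2   share      11     NaN
6        3   login      16  8103.0
7        7   share      17     NaN
filter rows where action in ['login', 'logout', 'buy']:
   retries  action  errors  kbytes
0        2  logout       9  7920.0
1        6     buy       6  7882.0
2        7  logout       1  7920.0
3        5     buy       1  7882.0
6        3   login      16  8103.0
mean of column 'retries' → 4.6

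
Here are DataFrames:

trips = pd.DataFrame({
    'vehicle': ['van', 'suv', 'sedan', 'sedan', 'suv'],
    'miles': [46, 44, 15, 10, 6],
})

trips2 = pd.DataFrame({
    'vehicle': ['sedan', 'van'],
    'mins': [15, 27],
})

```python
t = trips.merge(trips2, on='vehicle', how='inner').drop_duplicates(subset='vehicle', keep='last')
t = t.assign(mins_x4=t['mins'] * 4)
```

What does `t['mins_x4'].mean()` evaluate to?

84.0

merge on 'vehicle' (how='inner') → 3 rows:
  vehicle  miles  mins
0     van     46    27
1   sedan     15    15
2   sedan     10    15
drop duplicate vehicle (keep=last):
  vehicle  miles  mins
0     van     46    27
2   sedan     10    15
add column mins_x4 = t['mins'] * 4:
  vehicle  miles  mins  mins_x4
0     van     46    27      108
2   sedan     10    15       60
The mean of column 'mins_x4' is 84.0.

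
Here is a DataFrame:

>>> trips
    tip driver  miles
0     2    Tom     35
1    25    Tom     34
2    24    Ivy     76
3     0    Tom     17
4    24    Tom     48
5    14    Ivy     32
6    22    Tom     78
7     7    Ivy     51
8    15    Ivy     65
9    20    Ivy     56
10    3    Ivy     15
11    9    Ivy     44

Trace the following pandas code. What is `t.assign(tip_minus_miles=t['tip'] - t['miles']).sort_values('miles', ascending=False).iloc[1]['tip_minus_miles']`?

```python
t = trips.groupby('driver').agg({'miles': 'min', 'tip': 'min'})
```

-12

group by driver: min(miles), min(tip):
        miles  tip
driver            
Ivy        15    3
Tom        17    0
add column tip_minus_miles = t['tip'] - t['miles']:
        miles  tip  tip_minus_miles
driver                             
Ivy        15    3              -12
Tom        17    0              -17
sort by miles descending:
        miles  tip  tip_minus_miles
driver                             
Tom        17    0              -17
Ivy        15    3              -12
value at position 1, column 'tip_minus_miles' → -12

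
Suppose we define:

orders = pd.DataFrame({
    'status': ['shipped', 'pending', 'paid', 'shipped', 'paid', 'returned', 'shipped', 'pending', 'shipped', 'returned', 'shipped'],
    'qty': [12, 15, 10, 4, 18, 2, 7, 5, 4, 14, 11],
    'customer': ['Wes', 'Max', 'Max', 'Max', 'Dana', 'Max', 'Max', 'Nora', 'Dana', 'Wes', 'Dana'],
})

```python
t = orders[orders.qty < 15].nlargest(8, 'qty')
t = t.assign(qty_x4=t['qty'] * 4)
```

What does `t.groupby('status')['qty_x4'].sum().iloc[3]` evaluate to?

152

filter rows where qty < 15:
      status  qty customer
0    shipped   12      Wes
2       paid   10      Max
3    shipped    4      Max
5   returned    2      Max
6    shipped    7      Max
7    pending    5     Nora
8    shipped    4     Dana
9   returned   14      Wes
10   shipped   11     Dana
take 8 rows with largest qty:
      status  qty customer
9   returned   14      Wes
0    shipped   12      Wes
10   shipped   11     Dana
2       paid   10      Max
6    shipped    7      Max
7    pending    5     Nora
3    shipped    4      Max
8    shipped    4     Dana
add column qty_x4 = t['qty'] * 4:
      status  qty customer  qty_x4
9   returned   14      Wes      56
0    shipped   12      Wes      48
10   shipped   11     Dana      44
2       paid   10      Max      40
6    shipped    7      Max      28
7    pending    5     Nora      20
3    shipped    4      Max      16
8    shipped    4     Dana      16
group by status, sum of qty_x4:
status
paid         40
pending      20
returned     56
shipped     152
Name: qty_x4, dtype: int64
Hence 152.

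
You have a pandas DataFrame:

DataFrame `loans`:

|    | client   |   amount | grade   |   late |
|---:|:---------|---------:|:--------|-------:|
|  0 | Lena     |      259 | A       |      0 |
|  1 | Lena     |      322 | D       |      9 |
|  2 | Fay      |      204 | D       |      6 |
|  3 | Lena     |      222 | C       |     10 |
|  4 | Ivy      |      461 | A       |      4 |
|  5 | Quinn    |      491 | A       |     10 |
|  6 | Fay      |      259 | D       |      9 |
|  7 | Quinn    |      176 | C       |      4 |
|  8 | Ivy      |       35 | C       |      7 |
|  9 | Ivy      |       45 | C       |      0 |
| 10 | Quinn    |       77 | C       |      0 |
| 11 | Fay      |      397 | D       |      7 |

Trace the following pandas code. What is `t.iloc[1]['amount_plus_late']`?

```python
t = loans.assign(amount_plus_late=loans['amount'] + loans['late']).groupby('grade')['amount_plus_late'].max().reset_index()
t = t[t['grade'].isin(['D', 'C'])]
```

add column amount_plus_late = loans['amount'] + loans['late']:
   client  amount grade  late  amount_plus_late
0    Lena     259     A     0               259
1    Lena     322     D     9               331
2     Fay     204     D     6               210
3    Lena     222     C    10               232
4     Ivy     461     A     4               465
5   Quinn     491     A    10               501
6     Fay     259     D     9               268
7   Quinn     176     C     4               180
8     Ivy      35     C     7                42
9     Ivy      45     C     0                45
10  Quinn      77     C     0                77
11    Fay     397     D     7               404
group by grade, max of amount_plus_late:
grade
A    501
C    232
D    404
Name: amount_plus_late, dtype: int64
reset_index():
  grade  amount_plus_late
0     A               501
1     C               232
2     D               404
filter rows where grade in ['D', 'C']:
  grade  amount_plus_late
1     C               232
2     D               404
Reading off the value at position 1, column 'amount_plus_late', we get 404.

404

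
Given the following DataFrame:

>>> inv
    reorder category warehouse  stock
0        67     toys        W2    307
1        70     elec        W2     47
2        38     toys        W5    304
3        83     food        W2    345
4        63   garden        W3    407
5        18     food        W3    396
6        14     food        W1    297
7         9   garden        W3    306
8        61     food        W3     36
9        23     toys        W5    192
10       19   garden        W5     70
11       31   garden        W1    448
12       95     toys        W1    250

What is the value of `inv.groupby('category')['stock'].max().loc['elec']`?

47

group by category, max of stock:
category
elec       47
food      396
garden    448
toys      307
Name: stock, dtype: int64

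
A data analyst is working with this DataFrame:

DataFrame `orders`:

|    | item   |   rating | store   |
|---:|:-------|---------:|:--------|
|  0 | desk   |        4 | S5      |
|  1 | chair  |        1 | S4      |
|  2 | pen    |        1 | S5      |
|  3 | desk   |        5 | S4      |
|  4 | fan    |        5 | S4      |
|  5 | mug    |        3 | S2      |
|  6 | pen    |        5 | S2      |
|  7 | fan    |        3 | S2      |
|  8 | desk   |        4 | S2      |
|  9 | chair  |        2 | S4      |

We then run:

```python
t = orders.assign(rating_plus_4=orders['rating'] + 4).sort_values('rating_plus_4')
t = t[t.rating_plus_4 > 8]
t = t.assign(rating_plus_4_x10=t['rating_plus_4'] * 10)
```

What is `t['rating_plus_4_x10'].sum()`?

add column rating_plus_4 = orders['rating'] + 4:
    item  rating store  rating_plus_4
0   desk       4    S5              8
1  chair       1    S4              5
2    pen       1    S5              5
3   desk       5    S4              9
4    fan       5    S4              9
5    mug       3    S2              7
6    pen       5    S2              9
7    fan       3    S2              7
8   desk       4    S2              8
9  chair       2    S4              6
sort by rating_plus_4:
    item  rating store  rating_plus_4
1  chair       1    S4              5
2    pen       1    S5              5
9  chair       2    S4              6
5    mug       3    S2              7
7    fan       3    S2              7
0   desk       4    S5              8
8   desk       4    S2              8
3   desk       5    S4              9
4    fan       5    S4              9
6    pen       5    S2              9
filter rows where rating_plus_4 > 8:
   item  rating store  rating_plus_4
3  desk       5    S4              9
4   fan       5    S4              9
6   pen       5    S2              9
add column rating_plus_4_x10 = t['rating_plus_4'] * 10:
   item  rating store  rating_plus_4  rating_plus_4_x10
3  desk       5    S4              9                 90
4   fan       5    S4              9                 90
6   pen       5    S2              9                 90
Hence 270.

270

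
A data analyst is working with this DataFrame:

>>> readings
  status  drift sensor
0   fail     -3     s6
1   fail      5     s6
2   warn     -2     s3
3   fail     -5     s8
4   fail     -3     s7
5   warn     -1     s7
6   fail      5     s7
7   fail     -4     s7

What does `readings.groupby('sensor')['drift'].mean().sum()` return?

-6.75

group by sensor, mean of drift:
sensor
s3   -2.00
s6    1.00
s7   -0.75
s8   -5.00
Name: drift, dtype: float64
Finally, sum of the resulting series = -6.75.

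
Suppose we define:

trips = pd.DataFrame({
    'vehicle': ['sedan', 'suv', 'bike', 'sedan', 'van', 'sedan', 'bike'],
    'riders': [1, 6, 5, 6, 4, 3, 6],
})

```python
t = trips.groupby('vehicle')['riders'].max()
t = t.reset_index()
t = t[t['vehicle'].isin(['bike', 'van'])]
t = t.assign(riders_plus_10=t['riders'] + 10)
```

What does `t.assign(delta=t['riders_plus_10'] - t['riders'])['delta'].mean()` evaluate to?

group by vehicle, max of riders:
vehicle
bike     6
sedan    6
suv      6
van      4
Name: riders, dtype: int64
reset_index():
  vehicle  riders
0    bike       6
1   sedan       6
2     suv       6
3     van       4
filter rows where vehicle in ['bike', 'van']:
  vehicle  riders
0    bike       6
3     van       4
add column riders_plus_10 = t['riders'] + 10:
  vehicle  riders  riders_plus_10
0    bike       6              16
3     van       4              14
add column delta = t['riders_plus_10'] - t['riders']:
  vehicle  riders  riders_plus_10  delta
0    bike       6              16     10
3     van       4              14     10
Then the mean of column 'delta': 10.0

10.0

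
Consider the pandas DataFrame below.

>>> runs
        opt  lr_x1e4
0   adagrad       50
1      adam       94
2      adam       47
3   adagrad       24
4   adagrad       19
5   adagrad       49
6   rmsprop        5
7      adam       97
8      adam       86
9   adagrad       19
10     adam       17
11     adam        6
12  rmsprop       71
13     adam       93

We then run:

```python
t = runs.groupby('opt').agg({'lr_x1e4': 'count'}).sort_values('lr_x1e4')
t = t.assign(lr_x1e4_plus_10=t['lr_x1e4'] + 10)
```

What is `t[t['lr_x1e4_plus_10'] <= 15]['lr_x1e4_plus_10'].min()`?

12

group by opt, count of lr_x1e4:
         lr_x1e4
opt             
adagrad        5
adam           7
rmsprop        2
sort by lr_x1e4:
         lr_x1e4
opt             
rmsprop        2
adagrad        5
adam           7
add column lr_x1e4_plus_10 = t['lr_x1e4'] + 10:
         lr_x1e4  lr_x1e4_plus_10
opt                              
rmsprop        2               12
adagrad        5               15
adam           7               17
filter rows where lr_x1e4_plus_10 <= 15:
         lr_x1e4  lr_x1e4_plus_10
opt                              
rmsprop        2               12
adagrad        5               15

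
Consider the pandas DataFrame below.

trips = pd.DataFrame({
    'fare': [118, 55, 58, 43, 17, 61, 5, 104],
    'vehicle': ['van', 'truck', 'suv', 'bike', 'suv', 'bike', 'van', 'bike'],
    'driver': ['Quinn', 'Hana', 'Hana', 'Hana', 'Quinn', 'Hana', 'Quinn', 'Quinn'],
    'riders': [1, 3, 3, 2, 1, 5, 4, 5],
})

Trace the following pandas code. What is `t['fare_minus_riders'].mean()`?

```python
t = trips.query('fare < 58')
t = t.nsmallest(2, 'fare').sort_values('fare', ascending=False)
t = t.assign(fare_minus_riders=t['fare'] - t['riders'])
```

filter rows where fare < 58:
   fare vehicle driver  riders
1    55   truck   Hana       3
3    43    bike   Hana       2
4    17     suv  Quinn       1
6     5     van  Quinn       4
take 2 rows with smallest fare:
   fare vehicle driver  riders
6     5     van  Quinn       4
4    17     suv  Quinn       1
sort by fare descending:
   fare vehicle driver  riders
4    17     suv  Quinn       1
6     5     van  Quinn       4
add column fare_minus_riders = t['fare'] - t['riders']:
   fare vehicle driver  riders  fare_minus_riders
4    17     suv  Quinn       1                 16
6     5     van  Quinn       4                  1
Hence 8.5.

8.5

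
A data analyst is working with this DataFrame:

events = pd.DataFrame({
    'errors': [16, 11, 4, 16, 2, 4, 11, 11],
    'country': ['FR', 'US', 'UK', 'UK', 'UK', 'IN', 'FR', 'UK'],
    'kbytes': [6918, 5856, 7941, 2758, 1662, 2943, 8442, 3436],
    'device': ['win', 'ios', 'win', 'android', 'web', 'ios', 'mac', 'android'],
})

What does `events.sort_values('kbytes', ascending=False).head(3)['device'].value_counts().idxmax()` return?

sort by kbytes descending:
   errors country  kbytes   device
6      11      FR    8442      mac
2       4      UK    7941      win
0      16      FR    6918      win
1      11      US    5856      ios
7      11      UK    3436  android
5       4      IN    2943      ios
3      16      UK    2758  android
4       2      UK    1662      web
take first 3 rows:
   errors country  kbytes device
6      11      FR    8442    mac
2       4      UK    7941    win
0      16      FR    6918    win
value_counts of device:
device
win    2
mac    1
Name: count, dtype: int64
Finally, label with the largest value = win.

win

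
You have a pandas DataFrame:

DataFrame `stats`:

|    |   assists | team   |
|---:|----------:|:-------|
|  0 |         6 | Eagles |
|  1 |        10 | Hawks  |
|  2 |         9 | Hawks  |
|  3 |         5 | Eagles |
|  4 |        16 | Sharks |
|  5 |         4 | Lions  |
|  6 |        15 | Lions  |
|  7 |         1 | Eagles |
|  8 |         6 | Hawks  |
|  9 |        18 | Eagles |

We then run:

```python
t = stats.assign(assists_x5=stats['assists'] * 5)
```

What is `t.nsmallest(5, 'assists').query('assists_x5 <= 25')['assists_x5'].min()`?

add column assists_x5 = stats['assists'] * 5:
   assists    team  assists_x5
0        6  Eagles          30
1       10   Hawks          50
2        9   Hawks          45
3        5  Eagles          25
4       16  Sharks          80
5        4   Lions          20
6       15   Lions          75
7        1  Eagles           5
8        6   Hawks          30
9       18  Eagles          90
take 5 rows with smallest assists:
   assists    team  assists_x5
7        1  Eagles           5
5        4   Lions          20
3        5  Eagles          25
0        6  Eagles          30
8        6   Hawks          30
filter rows where assists_x5 <= 25:
   assists    team  assists_x5
7        1  Eagles           5
5        4   Lions          20
3        5  Eagles          25

5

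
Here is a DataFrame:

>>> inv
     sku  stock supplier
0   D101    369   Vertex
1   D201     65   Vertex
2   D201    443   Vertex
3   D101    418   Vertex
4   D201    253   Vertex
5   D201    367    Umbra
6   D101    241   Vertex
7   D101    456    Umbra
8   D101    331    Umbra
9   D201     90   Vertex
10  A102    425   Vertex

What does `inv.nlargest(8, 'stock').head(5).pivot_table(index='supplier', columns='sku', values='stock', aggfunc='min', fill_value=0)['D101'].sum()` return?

825

take 8 rows with largest stock:
     sku  stock supplier
7   D101    456    Umbra
2   D201    443   Vertex
10  A102    425   Vertex
3   D101    418   Vertex
0   D101    369   Vertex
5   D201    367    Umbra
8   D101    331    Umbra
4   D201    253   Vertex
take first 5 rows:
     sku  stock supplier
7   D101    456    Umbra
2   D201    443   Vertex
10  A102    425   Vertex
3   D101    418   Vertex
0   D101    369   Vertex
pivot: rows=supplier, cols=sku, min(stock):
sku       A102  D101  D201
supplier                  
Umbra        0   456     0
Vertex     425   369   443
The sum of column 'D101' is 825.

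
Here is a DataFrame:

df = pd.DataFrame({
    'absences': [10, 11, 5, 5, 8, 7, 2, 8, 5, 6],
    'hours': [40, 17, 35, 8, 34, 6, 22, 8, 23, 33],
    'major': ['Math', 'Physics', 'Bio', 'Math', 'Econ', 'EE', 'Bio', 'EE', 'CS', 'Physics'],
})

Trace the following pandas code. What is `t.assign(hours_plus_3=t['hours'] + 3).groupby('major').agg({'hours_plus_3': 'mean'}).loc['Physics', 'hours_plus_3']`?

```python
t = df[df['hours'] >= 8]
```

filter rows where hours >= 8:
   absences  hours    major
0        10     40     Math
1        11     17  Physics
2         5     35      Bio
3         5      8     Math
4         8     34     Econ
6         2     22      Bio
7         8      8       EE
8         5     23       CS
9         6     33  Physics
add column hours_plus_3 = t['hours'] + 3:
   absences  hours    major  hours_plus_3
0        10     40     Math            43
1        11     17  Physics            20
2         5     35      Bio            38
3         5      8     Math            11
4         8     34     Econ            37
6         2     22      Bio            25
7         8      8       EE            11
8         5     23       CS            26
9         6     33  Physics            36
group by major, mean of hours_plus_3:
         hours_plus_3
major                
Bio              31.5
CS               26.0
EE               11.0
Econ             37.0
Math             27.0
Physics          28.0

28.0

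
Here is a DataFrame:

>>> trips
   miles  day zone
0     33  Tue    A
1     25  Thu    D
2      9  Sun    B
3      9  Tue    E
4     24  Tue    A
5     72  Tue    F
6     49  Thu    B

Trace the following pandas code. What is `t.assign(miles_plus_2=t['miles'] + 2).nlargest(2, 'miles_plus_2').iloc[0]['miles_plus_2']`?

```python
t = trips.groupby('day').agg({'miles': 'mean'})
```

39.0

group by day, mean of miles:
     miles
day       
Sun    9.0
Thu   37.0
Tue   34.5
add column miles_plus_2 = t['miles'] + 2:
     miles  miles_plus_2
day                     
Sun    9.0          11.0
Thu   37.0          39.0
Tue   34.5          36.5
take 2 rows with largest miles_plus_2:
     miles  miles_plus_2
day                     
Thu   37.0          39.0
Tue   34.5          36.5
value at position 0, column 'miles_plus_2' → 39.0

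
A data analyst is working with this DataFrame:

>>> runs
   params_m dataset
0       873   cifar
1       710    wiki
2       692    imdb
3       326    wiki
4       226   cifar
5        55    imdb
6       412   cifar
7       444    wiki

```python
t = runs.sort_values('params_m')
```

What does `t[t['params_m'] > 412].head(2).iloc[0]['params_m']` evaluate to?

444

sort by params_m:
   params_m dataset
5        55    imdb
4       226   cifar
3       326    wiki
6       412   cifar
7       444    wiki
2       692    imdb
1       710    wiki
0       873   cifar
filter rows where params_m > 412:
   params_m dataset
7       444    wiki
2       692    imdb
1       710    wiki
0       873   cifar
take first 2 rows:
   params_m dataset
7       444    wiki
2       692    imdb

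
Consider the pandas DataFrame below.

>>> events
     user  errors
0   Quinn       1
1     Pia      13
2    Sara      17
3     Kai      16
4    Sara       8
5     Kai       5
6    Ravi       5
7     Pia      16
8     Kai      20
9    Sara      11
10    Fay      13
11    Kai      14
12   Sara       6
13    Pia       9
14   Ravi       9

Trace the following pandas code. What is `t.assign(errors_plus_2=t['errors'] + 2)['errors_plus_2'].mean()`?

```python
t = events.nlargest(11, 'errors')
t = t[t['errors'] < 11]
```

10.6666666667

take 11 rows with largest errors:
    user  errors
8    Kai      20
2   Sara      17
3    Kai      16
7    Pia      16
11   Kai      14
1    Pia      13
10   Fay      13
9   Sara      11
13   Pia       9
14  Ravi       9
4   Sara       8
filter rows where errors < 11:
    user  errors
13   Pia       9
14  Ravi       9
4   Sara       8
add column errors_plus_2 = t['errors'] + 2:
    user  errors  errors_plus_2
13   Pia       9             11
14  Ravi       9             11
4   Sara       8             10
Hence 10.6666666667.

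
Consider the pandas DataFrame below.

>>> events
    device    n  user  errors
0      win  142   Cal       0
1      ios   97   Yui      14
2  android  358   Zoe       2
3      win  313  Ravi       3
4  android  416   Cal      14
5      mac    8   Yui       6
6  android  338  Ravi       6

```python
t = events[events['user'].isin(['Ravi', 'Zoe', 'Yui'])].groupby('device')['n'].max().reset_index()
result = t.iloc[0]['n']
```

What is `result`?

filter rows where user in ['Ravi', 'Zoe', 'Yui']:
    device    n  user  errors
1      ios   97   Yui      14
2  android  358   Zoe       2
3      win  313  Ravi       3
5      mac    8   Yui       6
6  android  338  Ravi       6
group by device, max of n:
device
android    358
ios         97
mac          8
win        313
Name: n, dtype: int64
reset_index():
    device    n
0  android  358
1      ios   97
2      mac    8
3      win  313
So iloc[0]['n'] = 358.

358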